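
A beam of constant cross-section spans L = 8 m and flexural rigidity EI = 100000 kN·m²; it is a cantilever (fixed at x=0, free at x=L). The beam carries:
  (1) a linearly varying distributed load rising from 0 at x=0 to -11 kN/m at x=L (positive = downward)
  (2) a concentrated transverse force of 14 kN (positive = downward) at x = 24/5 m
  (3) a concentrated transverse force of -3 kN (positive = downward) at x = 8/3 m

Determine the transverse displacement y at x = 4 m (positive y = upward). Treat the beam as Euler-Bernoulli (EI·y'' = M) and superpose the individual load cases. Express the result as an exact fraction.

Load 1 — triangular load w₀=-11 kN/m (0→w₀ over full span):
  y_1 = (w₀Lx³/12-w₀L²x²/6-w₀x⁵/(120L))/EI = ((-11)·8·4³/12-(-11)·8²·4²/6-(-11)·4⁵/(120·8))/100000 = 1331/93750 m
Load 2 — point force P=14 kN at a=24/5 m (b=L-a=16/5):
  y_2 = -Px²(3a-x)/(6EI)  [x≤a] = -14·4²·(3·(24/5)-4)/(6·100000) = -182/46875 m
Load 3 — point force P=-3 kN at a=8/3 m (b=L-a=16/3):
  y_3 = -Pa²(3x-a)/(6EI)  [x>a] = -(-3)·(8/3)²·(3·4-(8/3))/(6·100000) = 28/84375 m
Superposition: y = Σ y_i = 8983/843750 m ≈ 0.010647 m

y(4) = 8983/843750 m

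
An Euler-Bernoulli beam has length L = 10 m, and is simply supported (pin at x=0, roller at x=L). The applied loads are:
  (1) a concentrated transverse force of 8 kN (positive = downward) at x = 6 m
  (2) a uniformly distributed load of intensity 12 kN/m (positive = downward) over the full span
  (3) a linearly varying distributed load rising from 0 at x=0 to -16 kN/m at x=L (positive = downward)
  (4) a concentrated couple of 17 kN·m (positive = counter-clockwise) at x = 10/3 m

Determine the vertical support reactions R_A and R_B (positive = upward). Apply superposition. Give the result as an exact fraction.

R_A = 1147/30 kN, R_B = 293/30 kN

Load 1 — point force P=8 kN at a=6 m (b=L-a=4):
  R_A = Pb/L = 8·4/10 = 16/5 kN
  R_B = Pa/L = 8·6/10 = 24/5 kN
Load 2 — uniform load w=12 kN/m over full span:
  R_A = wL/2 = 12·10/2 = 60 kN
  R_B = wL/2 = 12·10/2 = 60 kN
Load 3 — triangular load w₀=-16 kN/m (0→w₀ over full span):
  R_A = w₀L/6 = (-16)·10/6 = -80/3 kN
  R_B = w₀L/3 = (-16)·10/3 = -160/3 kN
Load 4 — applied couple M₀=17 kN·m at a=10/3 m (b=L-a=20/3):
  R_A = M₀/L = 17/10 kN
  R_B = -M₀/L = -17/10 kN
Superposition: R_A = 1147/30 kN, R_B = 293/30 kN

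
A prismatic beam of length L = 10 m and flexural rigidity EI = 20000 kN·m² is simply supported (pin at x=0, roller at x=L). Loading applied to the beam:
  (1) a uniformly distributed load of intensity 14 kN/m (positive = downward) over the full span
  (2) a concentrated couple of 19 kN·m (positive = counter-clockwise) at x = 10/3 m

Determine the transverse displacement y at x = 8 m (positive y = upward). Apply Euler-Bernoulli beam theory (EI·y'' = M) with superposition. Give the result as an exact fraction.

y(8) = -23467/450000 m

Load 1 — uniform load w=14 kN/m over full span:
  y_1 = -wx(L³-2Lx²+x³)/(24EI) = -14·8·(10³-2·10·8²+8³)/(24·20000) = -203/3750 m
Load 2 — applied couple M₀=19 kN·m at a=10/3 m (b=L-a=20/3):
  y_2 = (M₀x³/(6L)-M₀(x-a)²/2+C₁x)/EI  [x>a] with C₁=M₀(3b²-L²)/(6L)=95/9 = (19·8³/(6·10)-19·(8-(10/3))²/2+(95/9)·8)/20000 = 893/450000 m
Superposition: y = Σ y_i = -23467/450000 m ≈ -0.052149 m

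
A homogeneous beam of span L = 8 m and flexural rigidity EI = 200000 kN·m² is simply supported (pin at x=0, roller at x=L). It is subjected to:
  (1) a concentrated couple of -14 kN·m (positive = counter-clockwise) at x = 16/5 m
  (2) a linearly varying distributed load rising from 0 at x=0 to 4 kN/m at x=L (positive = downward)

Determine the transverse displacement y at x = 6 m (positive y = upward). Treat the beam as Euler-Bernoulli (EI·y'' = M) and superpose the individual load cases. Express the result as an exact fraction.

Load 1 — applied couple M₀=-14 kN·m at a=16/5 m (b=L-a=24/5):
  y_1 = (M₀x³/(6L)-M₀(x-a)²/2+C₁x)/EI  [x>a] with C₁=M₀(3b²-L²)/(6L)=-112/75 = ((-14)·6³/(6·8)-(-14)·(6-(16/5))²/2+(-112/75)·6)/200000 = -427/5000000 m
Load 2 — triangular load w₀=4 kN/m (0→w₀ over full span):
  y_2 = -w₀x(7L⁴-10L²x²+3x⁴)/(360LEI) = -4·6·(7·8⁴-10·8²·6²+3·6⁴)/(360·8·200000) = -119/300000 m
Superposition: y = Σ y_i = -7231/15000000 m ≈ -0.000482 m

y(6) = -7231/15000000 m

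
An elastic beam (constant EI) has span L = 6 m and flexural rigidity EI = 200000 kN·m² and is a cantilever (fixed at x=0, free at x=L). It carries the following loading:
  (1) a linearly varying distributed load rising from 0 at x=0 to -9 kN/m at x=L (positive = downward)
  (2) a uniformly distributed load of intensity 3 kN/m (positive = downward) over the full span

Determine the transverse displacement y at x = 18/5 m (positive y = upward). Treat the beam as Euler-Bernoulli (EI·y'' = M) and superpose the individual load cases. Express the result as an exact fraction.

y(18/5) = 260253/195312500 m

Load 1 — triangular load w₀=-9 kN/m (0→w₀ over full span):
  y_1 = (w₀Lx³/12-w₀L²x²/6-w₀x⁵/(120L))/EI = ((-9)·6·(18/5)³/12-(-9)·6²·(18/5)²/6-(-9)·(18/5)⁵/(120·6))/200000 = 3886299/1562500000 m
Load 2 — uniform load w=3 kN/m over full span:
  y_2 = -wx²(x²-4Lx+6L²)/(24EI) = -3·(18/5)²·((18/5)²-4·6·(18/5)+6·6²)/(24·200000) = -72171/62500000 m
Superposition: y = Σ y_i = 260253/195312500 m ≈ 0.001332 m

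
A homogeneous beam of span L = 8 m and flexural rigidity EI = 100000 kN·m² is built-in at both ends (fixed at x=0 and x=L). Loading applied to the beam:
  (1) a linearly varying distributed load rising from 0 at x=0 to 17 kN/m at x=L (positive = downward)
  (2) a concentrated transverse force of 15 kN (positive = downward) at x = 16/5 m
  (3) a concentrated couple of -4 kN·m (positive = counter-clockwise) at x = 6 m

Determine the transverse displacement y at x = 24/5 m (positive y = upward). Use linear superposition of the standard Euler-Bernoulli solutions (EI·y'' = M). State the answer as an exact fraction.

y(24/5) = -220733/195312500 m

Load 1 — triangular load w₀=17 kN/m (0→w₀ over full span):
  y_1 = -w₀x²(L-x)²(x+2L)/(120LEI) = -17·(24/5)²·(8-(24/5))²·((24/5)+2·8)/(120·8·100000) = -42432/48828125 m
Load 2 — point force P=15 kN at a=16/5 m (b=L-a=24/5):
  y_2 = -Pa²(L-x)²(3bL-(3b+a)(L-x))/(6L³EI)  [x>a] = -15·(16/5)²·(8-(24/5))²·(3·(24/5)·8-(3·(24/5)+(16/5))·(8-(24/5)))/(6·8³·100000) = -2944/9765625 m
Load 3 — applied couple M₀=-4 kN·m at a=6 m (b=L-a=2):
  y_3 = (R_Ax³/6 - M_Ax²/2)/EI  [x≤a] with R_A=-9/16, M_A=-5/4 = ((-9/16)·(24/5)³/6 - (-5/4)·(24/5)²/2)/100000 = 63/1562500 m
Superposition: y = Σ y_i = -220733/195312500 m ≈ -0.001130 m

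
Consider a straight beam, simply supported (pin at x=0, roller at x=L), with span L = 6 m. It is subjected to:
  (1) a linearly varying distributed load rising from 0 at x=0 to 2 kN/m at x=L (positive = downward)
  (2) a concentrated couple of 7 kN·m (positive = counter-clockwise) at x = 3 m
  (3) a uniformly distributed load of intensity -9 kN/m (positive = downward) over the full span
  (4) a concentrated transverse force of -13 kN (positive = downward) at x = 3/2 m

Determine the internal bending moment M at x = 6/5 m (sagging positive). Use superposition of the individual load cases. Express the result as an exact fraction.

M(6/5) = -8479/250 kN·m

Load 1 — triangular load w₀=2 kN/m (0→w₀ over full span):
  M_1 = w₀Lx/6 - w₀x³/(6L) = 2·6·(6/5)/6 - 2·(6/5)³/(6·6) = 288/125 kN·m
Load 2 — applied couple M₀=7 kN·m at a=3 m (b=L-a=3):
  M_2 = M₀x/L  [x≤a] = 7·(6/5)/6 = 7/5 kN·m
Load 3 — uniform load w=-9 kN/m over full span:
  M_3 = wx(L-x)/2 = (-9)·(6/5)·(6-(6/5))/2 = -648/25 kN·m
Load 4 — point force P=-13 kN at a=3/2 m (b=L-a=9/2):
  M_4 = Pbx/L  [x≤a] = (-13)·(9/2)·(6/5)/6 = -117/10 kN·m
Superposition: M = Σ M_i = -8479/250 kN·m ≈ -33.916000 kN·m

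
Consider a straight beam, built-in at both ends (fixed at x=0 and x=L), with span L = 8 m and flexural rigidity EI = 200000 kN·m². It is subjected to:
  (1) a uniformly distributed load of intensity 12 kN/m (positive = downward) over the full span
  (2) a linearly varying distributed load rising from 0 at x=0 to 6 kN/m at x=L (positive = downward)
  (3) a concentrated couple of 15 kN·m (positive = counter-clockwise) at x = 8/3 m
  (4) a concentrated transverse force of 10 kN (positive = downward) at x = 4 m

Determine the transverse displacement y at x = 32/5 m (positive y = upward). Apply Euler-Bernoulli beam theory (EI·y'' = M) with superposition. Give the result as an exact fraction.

Load 1 — uniform load w=12 kN/m over full span:
  y_1 = -wx²(L-x)²/(24EI) = -12·(32/5)²·(8-(32/5))²/(24·200000) = -512/1953125 m
Load 2 — triangular load w₀=6 kN/m (0→w₀ over full span):
  y_2 = -w₀x²(L-x)²(x+2L)/(120LEI) = -6·(32/5)²·(8-(32/5))²·((32/5)+2·8)/(120·8·200000) = -3584/48828125 m
Load 3 — applied couple M₀=15 kN·m at a=8/3 m (b=L-a=16/3):
  y_3 = (R_Ax³/6 - M_Ax²/2 - M₀(x-a)²/2)/EI  [x>a] with R_A=5/2, M_A=0 = ((5/2)·(32/5)³/6 - 0·(32/5)²/2 - 15·((32/5)-(8/3))²/2)/200000 = 11/468750 m
Load 4 — point force P=10 kN at a=4 m (b=L-a=4):
  y_4 = -Pa²(L-x)²(3bL-(3b+a)(L-x))/(6L³EI)  [x>a] = -10·4²·(8-(32/5))²·(3·4·8-(3·4+4)·(8-(32/5)))/(6·8³·200000) = -11/234375 m
Superposition: y = Σ y_i = -105179/292968750 m ≈ -0.000359 m

y(32/5) = -105179/292968750 m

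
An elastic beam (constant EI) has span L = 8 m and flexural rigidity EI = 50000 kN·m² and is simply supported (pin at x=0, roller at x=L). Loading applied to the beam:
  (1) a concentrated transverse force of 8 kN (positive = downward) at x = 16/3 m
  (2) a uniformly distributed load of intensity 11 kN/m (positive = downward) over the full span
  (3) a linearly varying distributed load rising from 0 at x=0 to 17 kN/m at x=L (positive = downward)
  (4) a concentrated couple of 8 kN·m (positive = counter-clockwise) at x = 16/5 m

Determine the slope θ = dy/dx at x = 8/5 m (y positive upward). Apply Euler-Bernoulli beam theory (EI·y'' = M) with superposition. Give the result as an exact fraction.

Load 1 — point force P=8 kN at a=16/3 m (b=L-a=8/3):
  θ_1 = -Pb(L²-b²-3x²)/(6LEI)  [x≤a] = -8·(8/3)·(8²-(8/3)²-3·(8/5)²)/(6·8·50000) = -2768/6328125 rad
Load 2 — uniform load w=11 kN/m over full span:
  θ_2 = -w(L³-6Lx²+4x³)/(24EI) = -11·(8³-6·8·(8/5)²+4·(8/5)³)/(24·50000) = -1452/390625 rad
Load 3 — triangular load w₀=17 kN/m (0→w₀ over full span):
  θ_3 = -w₀(7L⁴-30L²x²+15x⁴)/(360LEI) = -17·(7·8⁴-30·8²·(8/5)²+15·(8/5)⁴)/(360·8·50000) = -49504/17578125 rad
Load 4 — applied couple M₀=8 kN·m at a=16/5 m (b=L-a=24/5):
  θ_4 = (M₀x²/(2L)+C₁)/EI  [x≤a] with C₁=M₀(3b²-L²)/(6L)=64/75 = (8·(8/5)²/(2·8)+(64/75))/50000 = 2/46875 rad
Superposition: θ = Σ θ_i = -1096046/158203125 rad ≈ -0.006928 rad

θ(8/5) = -1096046/158203125 rad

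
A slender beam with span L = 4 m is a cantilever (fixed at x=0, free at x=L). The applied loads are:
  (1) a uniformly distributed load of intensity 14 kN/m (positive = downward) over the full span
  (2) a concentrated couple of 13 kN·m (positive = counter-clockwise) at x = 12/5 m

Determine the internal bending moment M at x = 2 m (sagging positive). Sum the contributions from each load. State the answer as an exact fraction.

M(2) = -15 kN·m

Load 1 — uniform load w=14 kN/m over full span:
  M_1 = -w(L-x)²/2 = -14·(4-2)²/2 = -28 kN·m
Load 2 — applied couple M₀=13 kN·m at a=12/5 m (b=L-a=8/5):
  M_2 = M₀  [x≤a] = 13 = 13 kN·m
Superposition: M = Σ M_i = -15 kN·m ≈ -15.000000 kN·m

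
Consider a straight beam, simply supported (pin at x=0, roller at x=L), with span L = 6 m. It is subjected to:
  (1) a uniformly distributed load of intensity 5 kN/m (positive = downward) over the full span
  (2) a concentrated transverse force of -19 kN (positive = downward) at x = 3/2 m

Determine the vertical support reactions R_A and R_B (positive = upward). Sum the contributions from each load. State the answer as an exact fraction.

R_A = 3/4 kN, R_B = 41/4 kN

Load 1 — uniform load w=5 kN/m over full span:
  R_A = wL/2 = 5·6/2 = 15 kN
  R_B = wL/2 = 5·6/2 = 15 kN
Load 2 — point force P=-19 kN at a=3/2 m (b=L-a=9/2):
  R_A = Pb/L = (-19)·(9/2)/6 = -57/4 kN
  R_B = Pa/L = (-19)·(3/2)/6 = -19/4 kN
Superposition: R_A = 3/4 kN, R_B = 41/4 kN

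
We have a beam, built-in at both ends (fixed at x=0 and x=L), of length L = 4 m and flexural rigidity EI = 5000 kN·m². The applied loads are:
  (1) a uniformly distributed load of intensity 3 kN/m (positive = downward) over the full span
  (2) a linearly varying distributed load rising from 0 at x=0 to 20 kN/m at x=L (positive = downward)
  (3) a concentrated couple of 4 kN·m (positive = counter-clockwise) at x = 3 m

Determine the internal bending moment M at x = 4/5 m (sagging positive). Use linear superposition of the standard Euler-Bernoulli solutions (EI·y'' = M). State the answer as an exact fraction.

M(4/5) = -601/300 kN·m

Load 1 — uniform load w=3 kN/m over full span:
  M_1 = wLx/2 - wL²/12 - wx²/2 = 3·4·(4/5)/2 - 3·4²/12 - 3·(4/5)²/2 = -4/25 kN·m
Load 2 — triangular load w₀=20 kN/m (0→w₀ over full span):
  M_2 = 3w₀Lx/20 - w₀L²/30 - w₀x³/(6L) = 3·20·4·(4/5)/20 - 20·4²/30 - 20·(4/5)³/(6·4) = -112/75 kN·m
Load 3 — applied couple M₀=4 kN·m at a=3 m (b=L-a=1):
  M_3 = R_Ax - M_A  [x≤a] with R_A=9/8, M_A=5/4 = (9/8)·(4/5) - (5/4) = -7/20 kN·m
Superposition: M = Σ M_i = -601/300 kN·m ≈ -2.003333 kN·m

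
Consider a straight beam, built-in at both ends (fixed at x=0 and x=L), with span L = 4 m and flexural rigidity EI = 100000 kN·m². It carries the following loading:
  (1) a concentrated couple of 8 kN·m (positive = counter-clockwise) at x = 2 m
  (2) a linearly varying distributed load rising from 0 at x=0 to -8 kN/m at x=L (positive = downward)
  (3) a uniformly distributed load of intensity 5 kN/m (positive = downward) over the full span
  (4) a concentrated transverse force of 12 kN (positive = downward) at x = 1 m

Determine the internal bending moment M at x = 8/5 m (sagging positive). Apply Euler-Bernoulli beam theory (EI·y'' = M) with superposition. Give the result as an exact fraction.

Load 1 — applied couple M₀=8 kN·m at a=2 m (b=L-a=2):
  M_1 = R_Ax - M_A  [x≤a] with R_A=3, M_A=2 = 3·(8/5) - 2 = 14/5 kN·m
Load 2 — triangular load w₀=-8 kN/m (0→w₀ over full span):
  M_2 = 3w₀Lx/20 - w₀L²/30 - w₀x³/(6L) = 3·(-8)·4·(8/5)/20 - (-8)·4²/30 - (-8)·(8/5)³/(6·4) = -256/125 kN·m
Load 3 — uniform load w=5 kN/m over full span:
  M_3 = wLx/2 - wL²/12 - wx²/2 = 5·4·(8/5)/2 - 5·4²/12 - 5·(8/5)²/2 = 44/15 kN·m
Load 4 — point force P=12 kN at a=1 m (b=L-a=3):
  M_4 = Pa²(a+3b)(L-x)/L³ - Pa²b/L²  [x>a] = 12·1²·(1+3·3)·(4-(8/5))/4³ - 12·1²·3/4² = 9/4 kN·m
Superposition: M = Σ M_i = 8903/1500 kN·m ≈ 5.935333 kN·m

M(8/5) = 8903/1500 kN·m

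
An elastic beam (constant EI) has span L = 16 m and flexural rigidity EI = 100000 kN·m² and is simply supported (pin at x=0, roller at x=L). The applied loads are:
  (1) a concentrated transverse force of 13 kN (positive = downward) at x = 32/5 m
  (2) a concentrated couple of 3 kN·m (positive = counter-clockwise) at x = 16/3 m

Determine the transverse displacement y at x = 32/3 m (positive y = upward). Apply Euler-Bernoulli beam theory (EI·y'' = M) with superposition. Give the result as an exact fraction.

y(32/3) = -265396/31640625 m

Load 1 — point force P=13 kN at a=32/5 m (b=L-a=48/5):
  y_1 = -Pa(L-x)(2Lx-a²-x²)/(6LEI)  [x>a] = -13·(32/5)·(16-(32/3))·(2·16·(32/3)-(32/5)²-(32/3)²)/(6·16·100000) = -272896/31640625 m
Load 2 — applied couple M₀=3 kN·m at a=16/3 m (b=L-a=32/3):
  y_2 = (M₀x³/(6L)-M₀(x-a)²/2+C₁x)/EI  [x>a] with C₁=M₀(3b²-L²)/(6L)=8/3 = (3·(32/3)³/(6·16)-3·((32/3)-(16/3))²/2+(8/3)·(32/3))/100000 = 4/16875 m
Superposition: y = Σ y_i = -265396/31640625 m ≈ -0.008388 m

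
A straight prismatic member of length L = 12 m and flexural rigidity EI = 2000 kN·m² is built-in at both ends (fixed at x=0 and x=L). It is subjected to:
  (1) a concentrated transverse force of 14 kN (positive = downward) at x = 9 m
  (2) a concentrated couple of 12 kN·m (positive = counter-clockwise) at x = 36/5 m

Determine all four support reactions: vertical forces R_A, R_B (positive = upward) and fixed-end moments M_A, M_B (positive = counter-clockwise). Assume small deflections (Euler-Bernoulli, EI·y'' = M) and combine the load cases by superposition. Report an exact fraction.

Load 1 — point force P=14 kN at a=9 m (b=L-a=3):
  R_A = Pb²(3a+b)/L³ = 14·3²·(3·9+3)/12³ = 35/16 kN
  M_A = Pab²/L² = 14·9·3²/12² = 63/8 kN·m
  R_B = Pa²(a+3b)/L³ = 14·9²·(9+3·3)/12³ = 189/16 kN
  M_B = -Pa²b/L² = -14·9²·3/12² = -189/8 kN·m
Load 2 — applied couple M₀=12 kN·m at a=36/5 m (b=L-a=24/5):
  R_A = 6M₀ab/L³ = 6·12·(36/5)·(24/5)/12³ = 36/25 kN
  M_A = M₀b(2a-b)/L² = 12·(24/5)·(2·(36/5)-(24/5))/12² = 96/25 kN·m
  R_B = -6M₀ab/L³ = -6·12·(36/5)·(24/5)/12³ = -36/25 kN
  M_B = M₀a(2b-a)/L² = 12·(36/5)·(2·(24/5)-(36/5))/12² = 36/25 kN·m
Superposition: R_A = 1451/400 kN, M_A = 2343/200 kN·m, R_B = 4149/400 kN, M_B = -4437/200 kN·m

R_A = 1451/400 kN, M_A = 2343/200 kN·m, R_B = 4149/400 kN, M_B = -4437/200 kN·m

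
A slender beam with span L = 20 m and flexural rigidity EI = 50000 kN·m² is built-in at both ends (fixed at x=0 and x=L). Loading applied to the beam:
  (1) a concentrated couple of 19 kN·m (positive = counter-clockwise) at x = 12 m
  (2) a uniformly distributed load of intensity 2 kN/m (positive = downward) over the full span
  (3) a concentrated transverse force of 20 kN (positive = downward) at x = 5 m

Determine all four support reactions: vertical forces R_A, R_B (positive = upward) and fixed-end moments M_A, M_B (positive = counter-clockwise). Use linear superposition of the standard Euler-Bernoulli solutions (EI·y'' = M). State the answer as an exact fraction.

Load 1 — applied couple M₀=19 kN·m at a=12 m (b=L-a=8):
  R_A = 6M₀ab/L³ = 6·19·12·8/20³ = 171/125 kN
  M_A = M₀b(2a-b)/L² = 19·8·(2·12-8)/20² = 152/25 kN·m
  R_B = -6M₀ab/L³ = -6·19·12·8/20³ = -171/125 kN
  M_B = M₀a(2b-a)/L² = 19·12·(2·8-12)/20² = 57/25 kN·m
Load 2 — uniform load w=2 kN/m over full span:
  R_A = wL/2 = 2·20/2 = 20 kN
  M_A = wL²/12 = 2·20²/12 = 200/3 kN·m
  R_B = wL/2 = 2·20/2 = 20 kN
  M_B = -wL²/12 = -2·20²/12 = -200/3 kN·m
Load 3 — point force P=20 kN at a=5 m (b=L-a=15):
  R_A = Pb²(3a+b)/L³ = 20·15²·(3·5+15)/20³ = 135/8 kN
  M_A = Pab²/L² = 20·5·15²/20² = 225/4 kN·m
  R_B = Pa²(a+3b)/L³ = 20·5²·(5+3·15)/20³ = 25/8 kN
  M_B = -Pa²b/L² = -20·5²·15/20² = -75/4 kN·m
Superposition: R_A = 38243/1000 kN, M_A = 38699/300 kN·m, R_B = 21757/1000 kN, M_B = -24941/300 kN·m

R_A = 38243/1000 kN, M_A = 38699/300 kN·m, R_B = 21757/1000 kN, M_B = -24941/300 kN·m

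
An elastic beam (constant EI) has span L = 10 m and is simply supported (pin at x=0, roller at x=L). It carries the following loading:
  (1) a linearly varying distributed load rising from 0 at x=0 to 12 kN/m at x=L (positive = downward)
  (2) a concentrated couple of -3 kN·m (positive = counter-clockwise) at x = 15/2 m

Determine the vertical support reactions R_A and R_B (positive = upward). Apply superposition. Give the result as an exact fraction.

R_A = 197/10 kN, R_B = 403/10 kN

Load 1 — triangular load w₀=12 kN/m (0→w₀ over full span):
  R_A = w₀L/6 = 12·10/6 = 20 kN
  R_B = w₀L/3 = 12·10/3 = 40 kN
Load 2 — applied couple M₀=-3 kN·m at a=15/2 m (b=L-a=5/2):
  R_A = M₀/L = (-3)/10 = -3/10 kN
  R_B = -M₀/L = -(-3)/10 = 3/10 kN
Superposition: R_A = 197/10 kN, R_B = 403/10 kN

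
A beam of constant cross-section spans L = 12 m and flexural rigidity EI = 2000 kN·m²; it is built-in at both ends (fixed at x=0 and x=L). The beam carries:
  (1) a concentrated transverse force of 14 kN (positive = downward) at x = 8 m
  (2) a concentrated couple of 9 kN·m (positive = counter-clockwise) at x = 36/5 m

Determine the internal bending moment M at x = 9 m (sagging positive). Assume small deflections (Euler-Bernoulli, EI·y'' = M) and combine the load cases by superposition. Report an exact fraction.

M(9) = 914/225 kN·m

Load 1 — point force P=14 kN at a=8 m (b=L-a=4):
  M_1 = Pa²(a+3b)(L-x)/L³ - Pa²b/L²  [x>a] = 14·8²·(8+3·4)·(12-9)/12³ - 14·8²·4/12² = 56/9 kN·m
Load 2 — applied couple M₀=9 kN·m at a=36/5 m (b=L-a=24/5):
  M_2 = R_Ax - M_A - M₀  [x>a] with R_A=27/25, M_A=72/25 = (27/25)·9 - (72/25) - 9 = -54/25 kN·m
Superposition: M = Σ M_i = 914/225 kN·m ≈ 4.062222 kN·m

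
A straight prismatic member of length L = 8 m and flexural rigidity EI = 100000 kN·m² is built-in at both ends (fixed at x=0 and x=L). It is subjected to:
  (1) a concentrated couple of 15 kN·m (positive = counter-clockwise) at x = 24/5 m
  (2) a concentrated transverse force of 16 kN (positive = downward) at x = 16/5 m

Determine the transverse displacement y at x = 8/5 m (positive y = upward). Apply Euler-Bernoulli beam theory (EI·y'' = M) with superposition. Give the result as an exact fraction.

Load 1 — applied couple M₀=15 kN·m at a=24/5 m (b=L-a=16/5):
  y_1 = (R_Ax³/6 - M_Ax²/2)/EI  [x≤a] with R_A=27/10, M_A=24/5 = ((27/10)·(8/5)³/6 - (24/5)·(8/5)²/2)/100000 = -84/1953125 m
Load 2 — point force P=16 kN at a=16/5 m (b=L-a=24/5):
  y_2 = -Pb²x²(3aL-(3a+b)x)/(6L³EI)  [x≤a] = -16·(24/5)²·(8/5)²·(3·(16/5)·8-(3·(16/5)+(24/5))·(8/5))/(6·8³·100000) = -8064/48828125 m
Superposition: y = Σ y_i = -10164/48828125 m ≈ -0.000208 m

y(8/5) = -10164/48828125 m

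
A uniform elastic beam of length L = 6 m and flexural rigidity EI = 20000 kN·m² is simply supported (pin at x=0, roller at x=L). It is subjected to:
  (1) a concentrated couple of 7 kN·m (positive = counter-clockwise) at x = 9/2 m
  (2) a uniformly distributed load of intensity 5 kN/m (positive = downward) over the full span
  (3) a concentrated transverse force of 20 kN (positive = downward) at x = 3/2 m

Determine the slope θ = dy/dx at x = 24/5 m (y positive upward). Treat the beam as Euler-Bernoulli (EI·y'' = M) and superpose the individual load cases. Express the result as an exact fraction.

θ(24/5) = 26327/8000000 rad

Load 1 — applied couple M₀=7 kN·m at a=9/2 m (b=L-a=3/2):
  θ_1 = (M₀x²/(2L)-M₀(x-a)+C₁)/EI  [x>a] with C₁=M₀(3b²-L²)/(6L)=-91/16 = (7·(24/5)²/(2·6)-7·((24/5)-(9/2))+(-91/16))/20000 = 2261/8000000 rad
Load 2 — uniform load w=5 kN/m over full span:
  θ_2 = -w(L³-6Lx²+4x³)/(24EI) = -5·(6³-6·6·(24/5)²+4·(24/5)³)/(24·20000) = 891/500000 rad
Load 3 — point force P=20 kN at a=3/2 m (b=L-a=9/2):
  θ_3 = -Pa(2L²-6Lx+3x²+a²)/(6LEI)  [x>a] = -20·(3/2)·(2·6²-6·6·(24/5)+3·(24/5)²+(3/2)²)/(6·6·20000) = 981/800000 rad
Superposition: θ = Σ θ_i = 26327/8000000 rad ≈ 0.003291 rad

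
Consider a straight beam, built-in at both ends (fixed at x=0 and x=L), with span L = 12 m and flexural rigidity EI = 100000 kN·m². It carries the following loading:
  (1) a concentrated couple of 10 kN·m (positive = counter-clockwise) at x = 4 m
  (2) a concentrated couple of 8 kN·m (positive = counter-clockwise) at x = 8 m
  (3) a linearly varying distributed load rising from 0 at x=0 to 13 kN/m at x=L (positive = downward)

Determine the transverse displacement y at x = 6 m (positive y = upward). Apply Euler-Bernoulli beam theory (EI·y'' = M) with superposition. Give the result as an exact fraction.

Load 1 — applied couple M₀=10 kN·m at a=4 m (b=L-a=8):
  y_1 = (R_Ax³/6 - M_Ax²/2 - M₀(x-a)²/2)/EI  [x>a] with R_A=10/9, M_A=0 = ((10/9)·6³/6 - 0·6²/2 - 10·(6-4)²/2)/100000 = 1/5000 m
Load 2 — applied couple M₀=8 kN·m at a=8 m (b=L-a=4):
  y_2 = (R_Ax³/6 - M_Ax²/2)/EI  [x≤a] with R_A=8/9, M_A=8/3 = ((8/9)·6³/6 - (8/3)·6²/2)/100000 = -1/6250 m
Load 3 — triangular load w₀=13 kN/m (0→w₀ over full span):
  y_3 = -w₀x²(L-x)²(x+2L)/(120LEI) = -13·6²·(12-6)²·(6+2·12)/(120·12·100000) = -351/100000 m
Superposition: y = Σ y_i = -347/100000 m ≈ -0.003470 m

y(6) = -347/100000 m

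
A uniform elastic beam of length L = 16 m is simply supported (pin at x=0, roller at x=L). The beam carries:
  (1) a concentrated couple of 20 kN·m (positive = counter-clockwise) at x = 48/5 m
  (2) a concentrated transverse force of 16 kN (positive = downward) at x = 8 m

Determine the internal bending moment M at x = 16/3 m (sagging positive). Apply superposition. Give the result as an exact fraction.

M(16/3) = 148/3 kN·m

Load 1 — applied couple M₀=20 kN·m at a=48/5 m (b=L-a=32/5):
  M_1 = M₀x/L  [x≤a] = 20·(16/3)/16 = 20/3 kN·m
Load 2 — point force P=16 kN at a=8 m (b=L-a=8):
  M_2 = Pbx/L  [x≤a] = 16·8·(16/3)/16 = 128/3 kN·m
Superposition: M = Σ M_i = 148/3 kN·m ≈ 49.333333 kN·m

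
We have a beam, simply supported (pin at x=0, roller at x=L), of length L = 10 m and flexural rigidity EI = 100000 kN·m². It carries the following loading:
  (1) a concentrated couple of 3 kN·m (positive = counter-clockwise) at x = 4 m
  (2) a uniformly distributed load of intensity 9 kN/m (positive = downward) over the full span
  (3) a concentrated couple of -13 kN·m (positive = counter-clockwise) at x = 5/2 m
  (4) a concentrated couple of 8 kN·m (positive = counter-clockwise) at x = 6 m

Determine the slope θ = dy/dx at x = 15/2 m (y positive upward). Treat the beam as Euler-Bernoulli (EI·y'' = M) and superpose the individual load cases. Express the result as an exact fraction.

θ(15/2) = 32791/12000000 rad

Load 1 — applied couple M₀=3 kN·m at a=4 m (b=L-a=6):
  θ_1 = (M₀x²/(2L)-M₀(x-a)+C₁)/EI  [x>a] with C₁=M₀(3b²-L²)/(6L)=2/5 = (3·(15/2)²/(2·10)-3·((15/2)-4)+(2/5))/100000 = -133/8000000 rad
Load 2 — uniform load w=9 kN/m over full span:
  θ_2 = -w(L³-6Lx²+4x³)/(24EI) = -9·(10³-6·10·(15/2)²+4·(15/2)³)/(24·100000) = 33/12800 rad
Load 3 — applied couple M₀=-13 kN·m at a=5/2 m (b=L-a=15/2):
  θ_3 = (M₀x²/(2L)-M₀(x-a)+C₁)/EI  [x>a] with C₁=M₀(3b²-L²)/(6L)=-715/48 = ((-13)·(15/2)²/(2·10)-(-13)·((15/2)-(5/2))+(-715/48))/100000 = 13/96000 rad
Load 4 — applied couple M₀=8 kN·m at a=6 m (b=L-a=4):
  θ_4 = (M₀x²/(2L)-M₀(x-a)+C₁)/EI  [x>a] with C₁=M₀(3b²-L²)/(6L)=-104/15 = (8·(15/2)²/(2·10)-8·((15/2)-6)+(-104/15))/100000 = 107/3000000 rad
Superposition: θ = Σ θ_i = 32791/12000000 rad ≈ 0.002733 rad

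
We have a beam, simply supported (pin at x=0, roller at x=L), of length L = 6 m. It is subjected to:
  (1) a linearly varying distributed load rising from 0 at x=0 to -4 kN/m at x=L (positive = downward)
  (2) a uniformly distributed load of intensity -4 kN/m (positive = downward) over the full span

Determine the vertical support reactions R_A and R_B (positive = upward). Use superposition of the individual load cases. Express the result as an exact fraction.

Load 1 — triangular load w₀=-4 kN/m (0→w₀ over full span):
  R_A = w₀L/6 = (-4)·6/6 = -4 kN
  R_B = w₀L/3 = (-4)·6/3 = -8 kN
Load 2 — uniform load w=-4 kN/m over full span:
  R_A = wL/2 = (-4)·6/2 = -12 kN
  R_B = wL/2 = (-4)·6/2 = -12 kN
Superposition: R_A = -16 kN, R_B = -20 kN

R_A = -16 kN, R_B = -20 kN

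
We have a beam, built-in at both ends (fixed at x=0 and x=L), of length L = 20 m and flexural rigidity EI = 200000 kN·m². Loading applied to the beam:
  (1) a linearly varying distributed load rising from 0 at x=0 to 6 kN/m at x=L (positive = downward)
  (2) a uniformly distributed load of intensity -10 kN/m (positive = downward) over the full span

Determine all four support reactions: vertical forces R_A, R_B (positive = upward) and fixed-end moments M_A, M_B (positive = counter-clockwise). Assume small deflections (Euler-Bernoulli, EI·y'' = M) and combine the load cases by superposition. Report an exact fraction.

Load 1 — triangular load w₀=6 kN/m (0→w₀ over full span):
  R_A = 3w₀L/20 = 3·6·20/20 = 18 kN
  M_A = w₀L²/30 = 6·20²/30 = 80 kN·m
  R_B = 7w₀L/20 = 7·6·20/20 = 42 kN
  M_B = -w₀L²/20 = -6·20²/20 = -120 kN·m
Load 2 — uniform load w=-10 kN/m over full span:
  R_A = wL/2 = (-10)·20/2 = -100 kN
  M_A = wL²/12 = (-10)·20²/12 = -1000/3 kN·m
  R_B = wL/2 = (-10)·20/2 = -100 kN
  M_B = -wL²/12 = -(-10)·20²/12 = 1000/3 kN·m
Superposition: R_A = -82 kN, M_A = -760/3 kN·m, R_B = -58 kN, M_B = 640/3 kN·m

R_A = -82 kN, M_A = -760/3 kN·m, R_B = -58 kN, M_B = 640/3 kN·m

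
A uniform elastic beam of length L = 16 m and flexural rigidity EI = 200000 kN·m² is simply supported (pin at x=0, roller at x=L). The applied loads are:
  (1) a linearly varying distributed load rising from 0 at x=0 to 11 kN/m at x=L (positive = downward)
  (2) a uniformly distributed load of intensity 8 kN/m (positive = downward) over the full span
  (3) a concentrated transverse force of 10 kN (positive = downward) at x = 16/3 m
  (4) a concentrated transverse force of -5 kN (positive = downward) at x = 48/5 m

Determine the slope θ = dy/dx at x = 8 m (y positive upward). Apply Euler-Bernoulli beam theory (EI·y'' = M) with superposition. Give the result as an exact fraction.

θ(8) = -1729/12656250 rad

Load 1 — triangular load w₀=11 kN/m (0→w₀ over full span):
  θ_1 = -w₀(7L⁴-30L²x²+15x⁴)/(360LEI) = -11·(7·16⁴-30·16²·8²+15·8⁴)/(360·16·200000) = -77/281250 rad
Load 2 — uniform load w=8 kN/m over full span:
  θ_2 = -w(L³-6Lx²+4x³)/(24EI) = -8·(16³-6·16·8²+4·8³)/(24·200000) = 0 rad
Load 3 — point force P=10 kN at a=16/3 m (b=L-a=32/3):
  θ_3 = -Pa(2L²-6Lx+3x²+a²)/(6LEI)  [x>a] = -10·(16/3)·(2·16²-6·16·8+3·8²+(16/3)²)/(6·16·200000) = 1/10125 rad
Load 4 — point force P=-5 kN at a=48/5 m (b=L-a=32/5):
  θ_4 = -Pb(L²-b²-3x²)/(6LEI)  [x≤a] = -(-5)·(32/5)·(16²-(32/5)²-3·8²)/(6·16·200000) = 3/78125 rad
Superposition: θ = Σ θ_i = -1729/12656250 rad ≈ -0.000137 rad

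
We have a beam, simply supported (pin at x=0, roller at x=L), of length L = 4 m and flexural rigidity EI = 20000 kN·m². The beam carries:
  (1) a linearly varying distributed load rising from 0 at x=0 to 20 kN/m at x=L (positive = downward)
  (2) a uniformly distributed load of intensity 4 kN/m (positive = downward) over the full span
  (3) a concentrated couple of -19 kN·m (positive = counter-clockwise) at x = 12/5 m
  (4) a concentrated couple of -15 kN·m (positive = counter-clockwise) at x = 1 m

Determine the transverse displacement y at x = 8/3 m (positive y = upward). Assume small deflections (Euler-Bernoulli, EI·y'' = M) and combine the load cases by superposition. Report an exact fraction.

Load 1 — triangular load w₀=20 kN/m (0→w₀ over full span):
  y_1 = -w₀x(7L⁴-10L²x²+3x⁴)/(360LEI) = -20·(8/3)·(7·4⁴-10·4²·(8/3)²+3·(8/3)⁴)/(360·4·20000) = -136/91125 m
Load 2 — uniform load w=4 kN/m over full span:
  y_2 = -wx(L³-2Lx²+x³)/(24EI) = -4·(8/3)·(4³-2·4·(8/3)²+(8/3)³)/(24·20000) = -88/151875 m
Load 3 — applied couple M₀=-19 kN·m at a=12/5 m (b=L-a=8/5):
  y_3 = (M₀x³/(6L)-M₀(x-a)²/2+C₁x)/EI  [x>a] with C₁=M₀(3b²-L²)/(6L)=494/75 = ((-19)·(8/3)³/(6·4)-(-19)·((8/3)-(12/5))²/2+(494/75)·(8/3))/20000 = 817/5062500 m
Load 4 — applied couple M₀=-15 kN·m at a=1 m (b=L-a=3):
  y_4 = (M₀x³/(6L)-M₀(x-a)²/2+C₁x)/EI  [x>a] with C₁=M₀(3b²-L²)/(6L)=-55/8 = ((-15)·(8/3)³/(6·4)-(-15)·((8/3)-1)²/2+(-55/8)·(8/3))/20000 = -101/216000 m
Superposition: y = Σ y_i = -1733627/729000000 m ≈ -0.002378 m

y(8/3) = -1733627/729000000 m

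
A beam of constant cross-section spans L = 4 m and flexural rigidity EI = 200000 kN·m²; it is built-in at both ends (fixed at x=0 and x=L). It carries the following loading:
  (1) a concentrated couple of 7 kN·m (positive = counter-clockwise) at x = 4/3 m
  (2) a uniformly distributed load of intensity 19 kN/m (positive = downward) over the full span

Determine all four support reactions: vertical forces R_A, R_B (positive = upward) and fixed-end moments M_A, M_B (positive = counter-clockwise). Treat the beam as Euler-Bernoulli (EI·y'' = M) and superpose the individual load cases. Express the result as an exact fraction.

Load 1 — applied couple M₀=7 kN·m at a=4/3 m (b=L-a=8/3):
  R_A = 6M₀ab/L³ = 6·7·(4/3)·(8/3)/4³ = 7/3 kN
  M_A = M₀b(2a-b)/L² = 7·(8/3)·(2·(4/3)-(8/3))/4² = 0 kN·m
  R_B = -6M₀ab/L³ = -6·7·(4/3)·(8/3)/4³ = -7/3 kN
  M_B = M₀a(2b-a)/L² = 7·(4/3)·(2·(8/3)-(4/3))/4² = 7/3 kN·m
Load 2 — uniform load w=19 kN/m over full span:
  R_A = wL/2 = 19·4/2 = 38 kN
  M_A = wL²/12 = 19·4²/12 = 76/3 kN·m
  R_B = wL/2 = 19·4/2 = 38 kN
  M_B = -wL²/12 = -19·4²/12 = -76/3 kN·m
Superposition: R_A = 121/3 kN, M_A = 76/3 kN·m, R_B = 107/3 kN, M_B = -23 kN·m

R_A = 121/3 kN, M_A = 76/3 kN·m, R_B = 107/3 kN, M_B = -23 kN·m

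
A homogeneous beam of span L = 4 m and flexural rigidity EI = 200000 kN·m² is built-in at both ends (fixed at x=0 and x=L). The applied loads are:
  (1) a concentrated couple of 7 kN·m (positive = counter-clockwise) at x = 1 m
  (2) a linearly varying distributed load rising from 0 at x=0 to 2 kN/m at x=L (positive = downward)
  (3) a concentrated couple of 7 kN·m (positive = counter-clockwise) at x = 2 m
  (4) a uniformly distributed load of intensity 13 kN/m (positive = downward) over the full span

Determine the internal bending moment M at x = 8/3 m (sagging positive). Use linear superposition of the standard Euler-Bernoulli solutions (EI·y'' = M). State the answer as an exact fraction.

M(8/3) = 26849/6480 kN·m

Load 1 — applied couple M₀=7 kN·m at a=1 m (b=L-a=3):
  M_1 = R_Ax - M_A - M₀  [x>a] with R_A=63/32, M_A=-21/16 = (63/32)·(8/3) - (-21/16) - 7 = -7/16 kN·m
Load 2 — triangular load w₀=2 kN/m (0→w₀ over full span):
  M_2 = 3w₀Lx/20 - w₀L²/30 - w₀x³/(6L) = 3·2·4·(8/3)/20 - 2·4²/30 - 2·(8/3)³/(6·4) = 224/405 kN·m
Load 3 — applied couple M₀=7 kN·m at a=2 m (b=L-a=2):
  M_3 = R_Ax - M_A - M₀  [x>a] with R_A=21/8, M_A=7/4 = (21/8)·(8/3) - (7/4) - 7 = -7/4 kN·m
Load 4 — uniform load w=13 kN/m over full span:
  M_4 = wLx/2 - wL²/12 - wx²/2 = 13·4·(8/3)/2 - 13·4²/12 - 13·(8/3)²/2 = 52/9 kN·m
Superposition: M = Σ M_i = 26849/6480 kN·m ≈ 4.143364 kN·m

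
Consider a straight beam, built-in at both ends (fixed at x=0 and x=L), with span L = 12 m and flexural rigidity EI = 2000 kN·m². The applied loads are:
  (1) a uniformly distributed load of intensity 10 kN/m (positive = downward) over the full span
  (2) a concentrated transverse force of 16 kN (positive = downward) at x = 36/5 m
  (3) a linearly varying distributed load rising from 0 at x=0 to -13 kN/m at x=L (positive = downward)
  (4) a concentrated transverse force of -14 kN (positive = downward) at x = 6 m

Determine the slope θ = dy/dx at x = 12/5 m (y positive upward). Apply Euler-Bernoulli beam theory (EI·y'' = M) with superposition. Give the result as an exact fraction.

θ(12/5) = -40743/1562500 rad

Load 1 — uniform load w=10 kN/m over full span:
  θ_1 = -wx(L-x)(L-2x)/(12EI) = -10·(12/5)·(12-(12/5))·(12-2·(12/5))/(12·2000) = -216/3125 rad
Load 2 — point force P=16 kN at a=36/5 m (b=L-a=24/5):
  θ_2 = -Pb²x(2aL-(3a+b)x)/(2L³EI)  [x≤a] = -16·(24/5)²·(12/5)·(2·(36/5)·12-(3·(36/5)+(24/5))·(12/5))/(2·12³·2000) = -5472/390625 rad
Load 3 — triangular load w₀=-13 kN/m (0→w₀ over full span):
  θ_3 = -w₀(2x(L-x)(L-2x)(x+2L)+x²(L-x)²)/(120LEI) = -(-13)·(2·(12/5)·(12-(12/5))·(12-2·(12/5))·((12/5)+2·12)+(12/5)²·(12-(12/5))²)/(120·12·2000) = 3276/78125 rad
Load 4 — point force P=-14 kN at a=6 m (b=L-a=6):
  θ_4 = -Pb²x(2aL-(3a+b)x)/(2L³EI)  [x≤a] = -(-14)·6²·(12/5)·(2·6·12-(3·6+6)·(12/5))/(2·12³·2000) = 189/12500 rad
Superposition: θ = Σ θ_i = -40743/1562500 rad ≈ -0.026076 rad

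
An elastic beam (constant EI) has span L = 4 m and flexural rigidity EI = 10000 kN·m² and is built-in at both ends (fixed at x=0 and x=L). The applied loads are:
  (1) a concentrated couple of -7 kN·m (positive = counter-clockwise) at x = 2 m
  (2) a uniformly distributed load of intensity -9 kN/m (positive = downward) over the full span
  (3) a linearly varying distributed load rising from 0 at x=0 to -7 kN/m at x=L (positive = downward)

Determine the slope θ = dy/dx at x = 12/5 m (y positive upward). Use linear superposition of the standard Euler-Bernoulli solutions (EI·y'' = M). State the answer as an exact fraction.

Load 1 — applied couple M₀=-7 kN·m at a=2 m (b=L-a=2):
  θ_1 = (R_Ax²/2 - M_Ax - M₀(x-a))/EI  [x>a] with R_A=-21/8, M_A=-7/4 = ((-21/8)·(12/5)²/2 - (-7/4)·(12/5) - (-7)·((12/5)-2))/10000 = -7/125000 rad
Load 2 — uniform load w=-9 kN/m over full span:
  θ_2 = -wx(L-x)(L-2x)/(12EI) = -(-9)·(12/5)·(4-(12/5))·(4-2·(12/5))/(12·10000) = -18/78125 rad
Load 3 — triangular load w₀=-7 kN/m (0→w₀ over full span):
  θ_3 = -w₀(2x(L-x)(L-2x)(x+2L)+x²(L-x)²)/(120LEI) = -(-7)·(2·(12/5)·(4-(12/5))·(4-2·(12/5))·((12/5)+2·4)+(12/5)²·(4-(12/5))²)/(120·4·10000) = -28/390625 rad
Superposition: θ = Σ θ_i = -1119/3125000 rad ≈ -0.000358 rad

θ(12/5) = -1119/3125000 rad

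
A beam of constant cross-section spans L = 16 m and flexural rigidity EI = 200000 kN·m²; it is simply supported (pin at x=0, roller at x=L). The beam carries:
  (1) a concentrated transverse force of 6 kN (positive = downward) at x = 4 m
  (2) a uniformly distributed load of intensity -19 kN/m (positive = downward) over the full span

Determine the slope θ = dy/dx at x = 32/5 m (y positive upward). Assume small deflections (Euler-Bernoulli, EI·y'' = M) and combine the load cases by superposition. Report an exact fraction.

θ(32/5) = 89129/18750000 rad

Load 1 — point force P=6 kN at a=4 m (b=L-a=12):
  θ_1 = -Pa(2L²-6Lx+3x²+a²)/(6LEI)  [x>a] = -6·4·(2·16²-6·16·(32/5)+3·(32/5)²+4²)/(6·16·200000) = -57/1250000 rad
Load 2 — uniform load w=-19 kN/m over full span:
  θ_2 = -w(L³-6Lx²+4x³)/(24EI) = -(-19)·(16³-6·16·(32/5)²+4·(32/5)³)/(24·200000) = 5624/1171875 rad
Superposition: θ = Σ θ_i = 89129/18750000 rad ≈ 0.004754 rad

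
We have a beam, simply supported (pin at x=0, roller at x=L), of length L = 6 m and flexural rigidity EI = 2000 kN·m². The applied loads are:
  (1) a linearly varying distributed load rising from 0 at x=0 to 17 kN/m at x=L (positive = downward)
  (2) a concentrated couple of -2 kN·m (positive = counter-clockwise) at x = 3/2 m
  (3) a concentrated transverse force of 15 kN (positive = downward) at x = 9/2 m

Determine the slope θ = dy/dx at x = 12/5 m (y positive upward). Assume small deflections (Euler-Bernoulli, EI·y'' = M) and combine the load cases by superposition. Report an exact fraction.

Load 1 — triangular load w₀=17 kN/m (0→w₀ over full span):
  θ_1 = -w₀(7L⁴-30L²x²+15x⁴)/(360LEI) = -17·(7·6⁴-30·6²·(12/5)²+15·(12/5)⁴)/(360·6·2000) = -16473/1250000 rad
Load 2 — applied couple M₀=-2 kN·m at a=3/2 m (b=L-a=9/2):
  θ_2 = (M₀x²/(2L)-M₀(x-a)+C₁)/EI  [x>a] with C₁=M₀(3b²-L²)/(6L)=-11/8 = ((-2)·(12/5)²/(2·6)-(-2)·((12/5)-(3/2))+(-11/8))/2000 = -107/400000 rad
Load 3 — point force P=15 kN at a=9/2 m (b=L-a=3/2):
  θ_3 = -Pb(L²-b²-3x²)/(6LEI)  [x≤a] = -15·(3/2)·(6²-(3/2)²-3·(12/5)²)/(6·6·2000) = -1647/320000 rad
Superposition: θ = Σ θ_i = -743711/40000000 rad ≈ -0.018593 rad

θ(12/5) = -743711/40000000 rad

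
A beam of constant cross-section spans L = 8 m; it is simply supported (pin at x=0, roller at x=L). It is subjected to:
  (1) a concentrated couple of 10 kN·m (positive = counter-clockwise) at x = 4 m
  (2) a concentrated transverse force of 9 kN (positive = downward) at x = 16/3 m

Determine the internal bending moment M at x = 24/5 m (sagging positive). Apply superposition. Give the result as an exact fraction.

Load 1 — applied couple M₀=10 kN·m at a=4 m (b=L-a=4):
  M_1 = M₀x/L - M₀  [x>a] = 10·(24/5)/8 - 10 = -4 kN·m
Load 2 — point force P=9 kN at a=16/3 m (b=L-a=8/3):
  M_2 = Pbx/L  [x≤a] = 9·(8/3)·(24/5)/8 = 72/5 kN·m
Superposition: M = Σ M_i = 52/5 kN·m ≈ 10.400000 kN·m

M(24/5) = 52/5 kN·m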